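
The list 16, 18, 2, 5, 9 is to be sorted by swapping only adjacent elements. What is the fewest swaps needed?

6

Minimum adjacent swaps = number of inversions (each swap of adjacent out-of-order elements removes one inversion and no swap can remove more).
Count inversions — for each element, later elements that are smaller:
16: 2, 5, 9 → 3
18: 2, 5, 9 → 3
2: none → 0
5: none → 0
9: none → 0
Total inversions: 3 + 3 + 0 + 0 + 0 = 6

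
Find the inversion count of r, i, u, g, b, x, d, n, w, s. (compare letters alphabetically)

Count, for each position, how many later elements it exceeds:
r → i, g, b, d, n → 5
i → g, b, d → 3
u → g, b, d, n, s → 5
g → b, d → 2
b → none → 0
x → d, n, w, s → 4
d → none → 0
n → none → 0
w → s → 1
s → none → 0
Sum: 5 + 3 + 5 + 2 + 0 + 4 + 0 + 0 + 1 + 0 = 20

Inversions: 20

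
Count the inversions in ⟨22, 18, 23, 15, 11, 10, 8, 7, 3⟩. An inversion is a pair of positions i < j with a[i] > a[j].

Sweep left to right; for each value list the smaller values that follow it:
22 → 18, 15, 11, 10, 8, 7, 3 → 7
18 → 15, 11, 10, 8, 7, 3 → 6
23 → 15, 11, 10, 8, 7, 3 → 6
15 → 11, 10, 8, 7, 3 → 5
11 → 10, 8, 7, 3 → 4
10 → 8, 7, 3 → 3
8 → 7, 3 → 2
7 → 3 → 1
3 → none → 0
Sum: 7 + 6 + 6 + 5 + 4 + 3 + 2 + 1 + 0 = 34

34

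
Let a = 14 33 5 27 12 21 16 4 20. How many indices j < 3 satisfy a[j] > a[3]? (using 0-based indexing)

The element at index 3 is 27.
Elements before it: 14, 33, 5
Those larger than 27: 33

1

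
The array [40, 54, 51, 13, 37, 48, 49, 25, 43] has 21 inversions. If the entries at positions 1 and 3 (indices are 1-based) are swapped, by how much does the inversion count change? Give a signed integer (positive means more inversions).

Positions 1 and 3 hold 40 and 51; after swapping, the array is [51, 54, 40, 13, 37, 48, 49, 25, 43].
Sweep left to right; for each value list the smaller values that follow it:
51: 7
54: 7
40: 3
13: 0
37: 1
48: 2
49: 2
25: 0
43: 0
Sum: 7 + 7 + 3 + 0 + 1 + 2 + 2 + 0 + 0 = 22
Change: 22 − 21 = +1

+1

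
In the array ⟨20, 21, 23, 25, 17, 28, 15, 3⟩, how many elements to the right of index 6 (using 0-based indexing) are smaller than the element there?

1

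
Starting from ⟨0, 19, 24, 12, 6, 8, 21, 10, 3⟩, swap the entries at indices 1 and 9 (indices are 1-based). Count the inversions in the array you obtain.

Positions 1 and 9 hold 0 and 3; after swapping, the array is [3, 19, 24, 12, 6, 8, 21, 10, 0].
Sweep left to right; for each value list the smaller values that follow it:
3 → 0 → 1
19 → 12, 6, 8, 10, 0 → 5
24 → 12, 6, 8, 21, 10, 0 → 6
12 → 6, 8, 10, 0 → 4
6 → 0 → 1
8 → 0 → 1
21 → 10, 0 → 2
10 → 0 → 1
0 → none → 0
Sum: 1 + 5 + 6 + 4 + 1 + 1 + 2 + 1 + 0 = 21

Inversions: 21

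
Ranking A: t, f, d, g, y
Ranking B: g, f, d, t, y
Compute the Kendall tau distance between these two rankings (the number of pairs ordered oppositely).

Assign each item its position (1..5) in the first ordering, then rewrite the second ordering as that position sequence:
positions: t→1, f→2, d→3, g→4, y→5
second ordering as positions: [4, 2, 3, 1, 5]
Discordant pairs = inversions in this position sequence.
4: 2, 3, 1 → 3
2: 1 → 1
3: 1 → 1
1: 0
5: 0
Total: 3 + 1 + 1 + 0 + 0 = 5

5 discordant pairs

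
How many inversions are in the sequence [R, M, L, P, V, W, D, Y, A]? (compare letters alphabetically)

18 out-of-order pairs

For each element, count later entries that are smaller:
R: 5
M: 3
L: 2
P: 2
V: 2
W: 2
D: 1
Y: 1
A: 0
Sum: 5 + 3 + 2 + 2 + 2 + 2 + 1 + 1 + 0 = 18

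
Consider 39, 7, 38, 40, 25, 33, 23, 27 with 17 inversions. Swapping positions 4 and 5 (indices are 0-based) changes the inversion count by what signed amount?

Positions 4 and 5 hold 25 and 33; after swapping, the array is [39, 7, 38, 40, 33, 25, 23, 27].
Element-by-element contributions:
39 → 7, 38, 33, 25, 23, 27 → 6
7 → none → 0
38 → 33, 25, 23, 27 → 4
40 → 33, 25, 23, 27 → 4
33 → 25, 23, 27 → 3
25 → 23 → 1
23 → none → 0
27 → none → 0
Sum: 6 + 0 + 4 + 4 + 3 + 1 + 0 + 0 = 18
Change: 18 − 17 = +1

+1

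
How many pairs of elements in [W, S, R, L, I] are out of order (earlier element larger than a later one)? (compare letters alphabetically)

10 inversions

Count, for each position, how many later elements it exceeds:
W: 4
S: 3
R: 2
L: 1
I: 0
Sum: 4 + 3 + 2 + 1 + 0 = 10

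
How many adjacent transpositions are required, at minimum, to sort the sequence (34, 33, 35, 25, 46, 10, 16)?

14 adjacent swaps

The minimum number of adjacent swaps to sort an array equals its inversion count, since every such swap removes exactly one inversion.
Count inversions — for each element, later elements that are smaller:
34: 33, 25, 10, 16 → 4
33: 25, 10, 16 → 3
35: 25, 10, 16 → 3
25: 10, 16 → 2
46: 10, 16 → 2
10: none → 0
16: none → 0
Total inversions: 4 + 3 + 3 + 2 + 2 + 0 + 0 = 14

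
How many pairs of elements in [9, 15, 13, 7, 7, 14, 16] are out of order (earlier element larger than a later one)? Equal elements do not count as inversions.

Inversions: 8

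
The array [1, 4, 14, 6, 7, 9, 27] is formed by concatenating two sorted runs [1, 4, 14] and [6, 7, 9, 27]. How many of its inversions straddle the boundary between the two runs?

3

For each element r of the right run, count left-run elements greater than r:
r = 6: 14 → 1
r = 7: 14 → 1
r = 9: 14 → 1
r = 27: none → 0
Cross-inversions: 1 + 1 + 1 + 0 = 3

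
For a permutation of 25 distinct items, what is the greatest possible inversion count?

There are 300 inversions.

The maximum occurs when the array is in strictly decreasing order: every one of the C(25, 2) pairs is inverted.
C(25, 2) = 25·24/2 = 300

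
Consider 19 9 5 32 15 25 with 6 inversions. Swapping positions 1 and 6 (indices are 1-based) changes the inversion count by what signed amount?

+1

Positions 1 and 6 hold 19 and 25; after swapping, the array is [25, 9, 5, 32, 15, 19].
For each element, count later entries that are smaller:
25 → 9, 5, 15, 19 → 4
9 → 5 → 1
5 → none → 0
32 → 15, 19 → 2
15 → none → 0
19 → none → 0
Sum: 4 + 1 + 0 + 2 + 0 + 0 = 7
Change: 7 − 6 = +1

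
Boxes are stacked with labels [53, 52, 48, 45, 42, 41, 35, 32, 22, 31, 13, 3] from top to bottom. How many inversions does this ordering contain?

Count, for each position, how many later elements it exceeds:
53: 11
52: 10
48: 9
45: 8
42: 7
41: 6
35: 5
32: 4
22: 2
31: 2
13: 1
3: 0
Sum: 11 + 10 + 9 + 8 + 7 + 6 + 5 + 4 + 2 + 2 + 1 + 0 = 65

65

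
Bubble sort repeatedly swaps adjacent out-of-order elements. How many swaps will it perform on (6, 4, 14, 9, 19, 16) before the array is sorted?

Each adjacent swap fixes exactly one inversion, so the minimum swap count equals the number of inversions.
Count inversions — for each element, later elements that are smaller:
6: 4 → 1
4: none → 0
14: 9 → 1
9: none → 0
19: 16 → 1
16: none → 0
Total inversions: 1 + 0 + 1 + 0 + 1 + 0 = 3

3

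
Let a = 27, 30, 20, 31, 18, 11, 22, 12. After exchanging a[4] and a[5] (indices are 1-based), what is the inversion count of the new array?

Inversions: 19

Positions 4 and 5 hold 31 and 18; after swapping, the array is [27, 30, 20, 18, 31, 11, 22, 12].
Element-by-element contributions:
27 → 20, 18, 11, 22, 12 → 5
30 → 20, 18, 11, 22, 12 → 5
20 → 18, 11, 12 → 3
18 → 11, 12 → 2
31 → 11, 22, 12 → 3
11 → none → 0
22 → 12 → 1
12 → none → 0
Sum: 5 + 5 + 3 + 2 + 3 + 0 + 1 + 0 = 19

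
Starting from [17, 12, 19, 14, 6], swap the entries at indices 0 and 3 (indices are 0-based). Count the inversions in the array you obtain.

Positions 0 and 3 hold 17 and 14; after swapping, the array is [14, 12, 19, 17, 6].
Element-by-element contributions:
14: 2
12: 1
19: 2
17: 1
6: 0
Sum: 2 + 1 + 2 + 1 + 0 = 6

6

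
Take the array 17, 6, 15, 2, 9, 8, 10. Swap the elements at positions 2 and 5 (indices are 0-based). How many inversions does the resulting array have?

Inversions: 9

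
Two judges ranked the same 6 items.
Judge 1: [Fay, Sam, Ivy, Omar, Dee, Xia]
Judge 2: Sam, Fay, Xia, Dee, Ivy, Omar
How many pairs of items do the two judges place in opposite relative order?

Assign each item its position (1..6) in the first ordering, then rewrite the second ordering as that position sequence:
positions: Fay→1, Sam→2, Ivy→3, Omar→4, Dee→5, Xia→6
second ordering as positions: [2, 1, 6, 5, 3, 4]
Discordant pairs = inversions in this position sequence.
2: 1 → 1
1: 0
6: 5, 3, 4 → 3
5: 3, 4 → 2
3: 0
4: 0
Total: 1 + 0 + 3 + 2 + 0 + 0 = 6

There are 6 discordant pairs.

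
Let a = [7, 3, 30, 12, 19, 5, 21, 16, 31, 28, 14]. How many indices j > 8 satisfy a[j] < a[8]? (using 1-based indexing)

1

The element at index 8 is 16.
Elements after it: 31, 28, 14
Those smaller than 16: 14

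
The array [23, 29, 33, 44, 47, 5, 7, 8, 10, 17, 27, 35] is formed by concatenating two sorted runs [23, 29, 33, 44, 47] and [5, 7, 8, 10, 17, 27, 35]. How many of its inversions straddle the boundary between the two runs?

31

Count, for every r in R, how many entries of L exceed r:
r = 5: 23, 29, 33, 44, 47 → 5
r = 7: 23, 29, 33, 44, 47 → 5
r = 8: 23, 29, 33, 44, 47 → 5
r = 10: 23, 29, 33, 44, 47 → 5
r = 17: 23, 29, 33, 44, 47 → 5
r = 27: 29, 33, 44, 47 → 4
r = 35: 44, 47 → 2
Cross-inversions: 5 + 5 + 5 + 5 + 5 + 4 + 2 = 31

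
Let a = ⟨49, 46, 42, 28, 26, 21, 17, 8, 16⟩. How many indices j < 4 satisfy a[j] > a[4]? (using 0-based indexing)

4 such elements

The element at index 4 is 26.
Elements before it: 49, 46, 42, 28
Those larger than 26: 49, 46, 42, 28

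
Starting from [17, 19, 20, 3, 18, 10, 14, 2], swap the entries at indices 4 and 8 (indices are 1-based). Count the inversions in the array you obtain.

19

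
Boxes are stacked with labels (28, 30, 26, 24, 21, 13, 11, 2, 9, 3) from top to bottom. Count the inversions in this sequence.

For each element, count later entries that are smaller:
28 → 26, 24, 21, 13, 11, 2, 9, 3 → 8
30 → 26, 24, 21, 13, 11, 2, 9, 3 → 8
26 → 24, 21, 13, 11, 2, 9, 3 → 7
24 → 21, 13, 11, 2, 9, 3 → 6
21 → 13, 11, 2, 9, 3 → 5
13 → 11, 2, 9, 3 → 4
11 → 2, 9, 3 → 3
2 → none → 0
9 → 3 → 1
3 → none → 0
Sum: 8 + 8 + 7 + 6 + 5 + 4 + 3 + 0 + 1 + 0 = 42

There are 42 inversions.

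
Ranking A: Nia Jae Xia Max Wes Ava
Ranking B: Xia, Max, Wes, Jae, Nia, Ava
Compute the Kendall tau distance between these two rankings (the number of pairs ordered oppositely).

Assign each item its position (1..6) in the first ordering, then rewrite the second ordering as that position sequence:
positions: Nia→1, Jae→2, Xia→3, Max→4, Wes→5, Ava→6
second ordering as positions: [3, 4, 5, 2, 1, 6]
Discordant pairs = inversions in this position sequence.
3: 2, 1 → 2
4: 2, 1 → 2
5: 2, 1 → 2
2: 1 → 1
1: 0
6: 0
Total: 2 + 2 + 2 + 1 + 0 + 0 = 7

7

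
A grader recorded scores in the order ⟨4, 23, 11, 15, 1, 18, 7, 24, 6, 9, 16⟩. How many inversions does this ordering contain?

25

Element-by-element contributions:
4: 1
23: 8
11: 4
15: 4
1: 0
18: 4
7: 1
24: 3
6: 0
9: 0
16: 0
Sum: 1 + 8 + 4 + 4 + 0 + 4 + 1 + 3 + 0 + 0 + 0 = 25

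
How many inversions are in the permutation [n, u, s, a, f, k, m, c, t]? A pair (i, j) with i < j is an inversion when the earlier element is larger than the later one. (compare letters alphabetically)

Count, for each position, how many later elements it exceeds:
n → a, f, k, m, c → 5
u → s, a, f, k, m, c, t → 7
s → a, f, k, m, c → 5
a → none → 0
f → c → 1
k → c → 1
m → c → 1
c → none → 0
t → none → 0
Sum: 5 + 7 + 5 + 0 + 1 + 1 + 1 + 0 + 0 = 20

There are 20 inversions.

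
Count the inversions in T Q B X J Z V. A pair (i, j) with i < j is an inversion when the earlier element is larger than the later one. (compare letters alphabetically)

8 inversions

Out-of-order index pairs (1-indexed):
(1,2): T > Q
(1,3): T > B
(1,5): T > J
(2,3): Q > B
(2,5): Q > J
(4,5): X > J
(4,7): X > V
(6,7): Z > V
That's 8 pairs.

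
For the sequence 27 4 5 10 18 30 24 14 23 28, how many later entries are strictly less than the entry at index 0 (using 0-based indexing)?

7 such elements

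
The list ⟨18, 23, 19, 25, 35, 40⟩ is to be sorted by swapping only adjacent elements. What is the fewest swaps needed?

1

The minimum number of adjacent swaps to sort an array equals its inversion count, since every such swap removes exactly one inversion.
Count inversions — for each element, later elements that are smaller:
18: none → 0
23: 19 → 1
19: none → 0
25: none → 0
35: none → 0
40: none → 0
Total inversions: 0 + 1 + 0 + 0 + 0 + 0 = 1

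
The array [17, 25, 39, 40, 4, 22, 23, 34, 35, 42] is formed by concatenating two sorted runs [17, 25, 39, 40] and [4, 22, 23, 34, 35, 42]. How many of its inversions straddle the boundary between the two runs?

Take each right-half value and tally the left-half values above it:
r = 4: 17, 25, 39, 40 → 4
r = 22: 25, 39, 40 → 3
r = 23: 25, 39, 40 → 3
r = 34: 39, 40 → 2
r = 35: 39, 40 → 2
r = 42: none → 0
Cross-inversions: 4 + 3 + 3 + 2 + 2 + 0 = 14

14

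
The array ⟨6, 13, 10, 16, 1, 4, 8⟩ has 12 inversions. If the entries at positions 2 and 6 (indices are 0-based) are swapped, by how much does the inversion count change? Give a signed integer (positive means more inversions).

Positions 2 and 6 hold 10 and 8; after swapping, the array is [6, 13, 8, 16, 1, 4, 10].
Count, for each position, how many later elements it exceeds:
6 → 1, 4 → 2
13 → 8, 1, 4, 10 → 4
8 → 1, 4 → 2
16 → 1, 4, 10 → 3
1 → none → 0
4 → none → 0
10 → none → 0
Sum: 2 + 4 + 2 + 3 + 0 + 0 + 0 = 11
Change: 11 − 12 = -1

-1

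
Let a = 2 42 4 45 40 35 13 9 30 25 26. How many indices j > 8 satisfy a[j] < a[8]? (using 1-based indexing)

The element at index 8 is 9.
Elements after it: 30, 25, 26
None of them are smaller than 9.

0 such elements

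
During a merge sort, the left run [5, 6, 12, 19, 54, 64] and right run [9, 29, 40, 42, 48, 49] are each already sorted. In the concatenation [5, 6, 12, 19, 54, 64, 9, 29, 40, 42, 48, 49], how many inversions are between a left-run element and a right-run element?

14 cross-inversions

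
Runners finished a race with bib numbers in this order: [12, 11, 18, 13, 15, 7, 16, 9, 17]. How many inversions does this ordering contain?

Count, for each position, how many later elements it exceeds:
12: 3
11: 2
18: 6
13: 2
15: 2
7: 0
16: 1
9: 0
17: 0
Sum: 3 + 2 + 6 + 2 + 2 + 0 + 1 + 0 + 0 = 16

16 inversions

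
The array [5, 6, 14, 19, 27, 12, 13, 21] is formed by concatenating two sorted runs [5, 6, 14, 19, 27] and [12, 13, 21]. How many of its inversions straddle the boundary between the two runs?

There are 7 split inversions.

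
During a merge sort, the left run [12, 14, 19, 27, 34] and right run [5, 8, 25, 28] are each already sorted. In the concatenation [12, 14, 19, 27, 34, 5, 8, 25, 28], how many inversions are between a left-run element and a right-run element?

Take each right-half value and tally the left-half values above it:
r = 5: 12, 14, 19, 27, 34 → 5
r = 8: 12, 14, 19, 27, 34 → 5
r = 25: 27, 34 → 2
r = 28: 34 → 1
Cross-inversions: 5 + 5 + 2 + 1 = 13

13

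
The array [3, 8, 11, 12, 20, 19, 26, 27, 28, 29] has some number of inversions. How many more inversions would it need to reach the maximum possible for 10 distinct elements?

44 inversions short

Maximum inversions for 10 distinct elements is C(10, 2) = 10·9/2 = 45.
Current inversions — for each element, count later smaller elements:
3: 0
8: 0
11: 0
12: 0
20: 1
19: 0
26: 0
27: 0
28: 0
29: 0
Current total: 0 + 0 + 0 + 0 + 1 + 0 + 0 + 0 + 0 + 0 = 1
Shortfall: 45 − 1 = 44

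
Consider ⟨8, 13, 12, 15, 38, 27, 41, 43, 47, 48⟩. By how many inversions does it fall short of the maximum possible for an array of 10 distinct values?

Maximum inversions for 10 distinct elements is C(10, 2) = 10·9/2 = 45.
Current inversions — for each element, count later smaller elements:
8: 0
13: 1
12: 0
15: 0
38: 1
27: 0
41: 0
43: 0
47: 0
48: 0
Current total: 0 + 1 + 0 + 0 + 1 + 0 + 0 + 0 + 0 + 0 = 2
Shortfall: 45 − 2 = 43

43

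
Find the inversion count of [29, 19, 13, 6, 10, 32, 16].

Inversion pairs (indices are 1-based):
(1,2): 29 > 19
(1,3): 29 > 13
(1,4): 29 > 6
(1,5): 29 > 10
(1,7): 29 > 16
(2,3): 19 > 13
(2,4): 19 > 6
(2,5): 19 > 10
(2,7): 19 > 16
(3,4): 13 > 6
(3,5): 13 > 10
(6,7): 32 > 16
That's 12 pairs.

There are 12 inversions.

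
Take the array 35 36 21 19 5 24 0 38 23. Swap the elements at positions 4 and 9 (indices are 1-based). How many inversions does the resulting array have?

Positions 4 and 9 hold 19 and 23; after swapping, the array is [35, 36, 21, 23, 5, 24, 0, 38, 19].
Count, for each position, how many later elements it exceeds:
35 → 21, 23, 5, 24, 0, 19 → 6
36 → 21, 23, 5, 24, 0, 19 → 6
21 → 5, 0, 19 → 3
23 → 5, 0, 19 → 3
5 → 0 → 1
24 → 0, 19 → 2
0 → none → 0
38 → 19 → 1
19 → none → 0
Sum: 6 + 6 + 3 + 3 + 1 + 2 + 0 + 1 + 0 = 22

22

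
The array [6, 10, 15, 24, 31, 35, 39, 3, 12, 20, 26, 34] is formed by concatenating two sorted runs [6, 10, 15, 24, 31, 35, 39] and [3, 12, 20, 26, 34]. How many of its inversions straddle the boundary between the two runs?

21 split inversions

For each element r of the right run, count left-run elements greater than r:
r = 3: 6, 10, 15, 24, 31, 35, 39 → 7
r = 12: 15, 24, 31, 35, 39 → 5
r = 20: 24, 31, 35, 39 → 4
r = 26: 31, 35, 39 → 3
r = 34: 35, 39 → 2
Cross-inversions: 7 + 5 + 4 + 3 + 2 = 21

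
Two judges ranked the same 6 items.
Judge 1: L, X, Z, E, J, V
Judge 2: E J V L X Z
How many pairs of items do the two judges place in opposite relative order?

9

Assign each item its position (1..6) in the first ordering, then rewrite the second ordering as that position sequence:
positions: L→1, X→2, Z→3, E→4, J→5, V→6
second ordering as positions: [4, 5, 6, 1, 2, 3]
Discordant pairs = inversions in this position sequence.
4: 1, 2, 3 → 3
5: 1, 2, 3 → 3
6: 1, 2, 3 → 3
1: 0
2: 0
3: 0
Total: 3 + 3 + 3 + 0 + 0 + 0 = 9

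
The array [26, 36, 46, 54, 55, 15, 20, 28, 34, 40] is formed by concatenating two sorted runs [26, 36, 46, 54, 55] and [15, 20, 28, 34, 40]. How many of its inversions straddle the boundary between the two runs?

There are 21 cross-inversions.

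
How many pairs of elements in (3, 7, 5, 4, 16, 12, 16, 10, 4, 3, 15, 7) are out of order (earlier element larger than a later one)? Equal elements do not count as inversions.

For each element, count later entries that are smaller:
3: 0
7: 4
5: 3
4: 1
16: 6
12: 4
16: 5
10: 3
4: 1
3: 0
15: 1
7: 0
Sum: 0 + 4 + 3 + 1 + 6 + 4 + 5 + 3 + 1 + 0 + 1 + 0 = 28

28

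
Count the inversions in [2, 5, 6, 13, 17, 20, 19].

1

Listing every pair i<j with a[i]>a[j] (using 0-based positions):
(5,6): 20 > 19
That's 1 pair.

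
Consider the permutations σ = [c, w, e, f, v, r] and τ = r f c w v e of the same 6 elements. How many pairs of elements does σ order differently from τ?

There are 9 discordant pairs.

Assign each item its position (1..6) in the first ordering, then rewrite the second ordering as that position sequence:
positions: c→1, w→2, e→3, f→4, v→5, r→6
second ordering as positions: [6, 4, 1, 2, 5, 3]
Discordant pairs = inversions in this position sequence.
6: 4, 1, 2, 5, 3 → 5
4: 1, 2, 3 → 3
1: 0
2: 0
5: 3 → 1
3: 0
Total: 5 + 3 + 0 + 0 + 1 + 0 = 9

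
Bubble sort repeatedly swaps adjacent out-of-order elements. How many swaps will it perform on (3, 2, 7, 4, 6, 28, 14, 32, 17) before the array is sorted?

Each adjacent swap fixes exactly one inversion, so the minimum swap count equals the number of inversions.
Count inversions — for each element, later elements that are smaller:
3: 2 → 1
2: none → 0
7: 4, 6 → 2
4: none → 0
6: none → 0
28: 14, 17 → 2
14: none → 0
32: 17 → 1
17: none → 0
Total inversions: 1 + 0 + 2 + 0 + 0 + 2 + 0 + 1 + 0 = 6

6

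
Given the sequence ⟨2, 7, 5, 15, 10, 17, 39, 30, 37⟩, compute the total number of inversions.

Sweep left to right; for each value list the smaller values that follow it:
2 → none → 0
7 → 5 → 1
5 → none → 0
15 → 10 → 1
10 → none → 0
17 → none → 0
39 → 30, 37 → 2
30 → none → 0
37 → none → 0
Sum: 0 + 1 + 0 + 1 + 0 + 0 + 2 + 0 + 0 = 4

4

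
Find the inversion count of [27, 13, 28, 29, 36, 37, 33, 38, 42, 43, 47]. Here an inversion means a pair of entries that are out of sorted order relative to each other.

3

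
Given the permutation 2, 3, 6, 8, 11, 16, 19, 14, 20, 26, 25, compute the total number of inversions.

3

Element-by-element contributions:
2: 0
3: 0
6: 0
8: 0
11: 0
16: 1
19: 1
14: 0
20: 0
26: 1
25: 0
Sum: 0 + 0 + 0 + 0 + 0 + 1 + 1 + 0 + 0 + 1 + 0 = 3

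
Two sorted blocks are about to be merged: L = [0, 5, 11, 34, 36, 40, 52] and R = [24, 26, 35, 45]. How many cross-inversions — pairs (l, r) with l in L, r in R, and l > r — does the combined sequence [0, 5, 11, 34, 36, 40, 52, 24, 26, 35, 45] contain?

12 split inversions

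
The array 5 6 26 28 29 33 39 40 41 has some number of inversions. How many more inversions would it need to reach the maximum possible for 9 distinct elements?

Maximum inversions for 9 distinct elements is C(9, 2) = 9·8/2 = 36.
Current inversions — for each element, count later smaller elements:
5: 0
6: 0
26: 0
28: 0
29: 0
33: 0
39: 0
40: 0
41: 0
Current total: 0 + 0 + 0 + 0 + 0 + 0 + 0 + 0 + 0 = 0
Shortfall: 36 − 0 = 36

36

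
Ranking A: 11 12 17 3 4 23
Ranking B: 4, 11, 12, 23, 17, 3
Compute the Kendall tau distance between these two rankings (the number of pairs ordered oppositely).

Discordant pairs: 6

Assign each item its position (1..6) in the first ordering, then rewrite the second ordering as that position sequence:
positions: 11→1, 12→2, 17→3, 3→4, 4→5, 23→6
second ordering as positions: [5, 1, 2, 6, 3, 4]
Discordant pairs = inversions in this position sequence.
5: 1, 2, 3, 4 → 4
1: 0
2: 0
6: 3, 4 → 2
3: 0
4: 0
Total: 4 + 0 + 0 + 2 + 0 + 0 = 6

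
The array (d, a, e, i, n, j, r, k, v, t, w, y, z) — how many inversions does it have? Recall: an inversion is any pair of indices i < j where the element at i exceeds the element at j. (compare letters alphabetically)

5

For each element, count later entries that are smaller:
d → a → 1
a → none → 0
e → none → 0
i → none → 0
n → j, k → 2
j → none → 0
r → k → 1
k → none → 0
v → t → 1
t → none → 0
w → none → 0
y → none → 0
z → none → 0
Sum: 1 + 0 + 0 + 0 + 2 + 0 + 1 + 0 + 1 + 0 + 0 + 0 + 0 = 5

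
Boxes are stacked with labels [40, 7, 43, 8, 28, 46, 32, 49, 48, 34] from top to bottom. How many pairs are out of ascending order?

Sweep left to right; for each value list the smaller values that follow it:
40: 5
7: 0
43: 4
8: 0
28: 0
46: 2
32: 0
49: 2
48: 1
34: 0
Sum: 5 + 0 + 4 + 0 + 0 + 2 + 0 + 2 + 1 + 0 = 14

14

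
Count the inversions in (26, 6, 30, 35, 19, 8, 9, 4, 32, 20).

24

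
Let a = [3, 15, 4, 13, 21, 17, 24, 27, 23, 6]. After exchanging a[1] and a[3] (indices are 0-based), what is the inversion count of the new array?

Positions 1 and 3 hold 15 and 13; after swapping, the array is [3, 13, 4, 15, 21, 17, 24, 27, 23, 6].
Element-by-element contributions:
3 → none → 0
13 → 4, 6 → 2
4 → none → 0
15 → 6 → 1
21 → 17, 6 → 2
17 → 6 → 1
24 → 23, 6 → 2
27 → 23, 6 → 2
23 → 6 → 1
6 → none → 0
Sum: 0 + 2 + 0 + 1 + 2 + 1 + 2 + 2 + 1 + 0 = 11

11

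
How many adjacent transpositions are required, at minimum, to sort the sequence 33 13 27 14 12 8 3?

Each adjacent swap fixes exactly one inversion, so the minimum swap count equals the number of inversions.
Count inversions — for each element, later elements that are smaller:
33: 13, 27, 14, 12, 8, 3 → 6
13: 12, 8, 3 → 3
27: 14, 12, 8, 3 → 4
14: 12, 8, 3 → 3
12: 8, 3 → 2
8: 3 → 1
3: none → 0
Total inversions: 6 + 3 + 4 + 3 + 2 + 1 + 0 = 19

Swaps: 19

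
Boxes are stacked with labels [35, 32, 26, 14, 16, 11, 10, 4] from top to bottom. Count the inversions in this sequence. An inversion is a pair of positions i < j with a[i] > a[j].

27

For each element, count later entries that are smaller:
35 → 32, 26, 14, 16, 11, 10, 4 → 7
32 → 26, 14, 16, 11, 10, 4 → 6
26 → 14, 16, 11, 10, 4 → 5
14 → 11, 10, 4 → 3
16 → 11, 10, 4 → 3
11 → 10, 4 → 2
10 → 4 → 1
4 → none → 0
Sum: 7 + 6 + 5 + 3 + 3 + 2 + 1 + 0 = 27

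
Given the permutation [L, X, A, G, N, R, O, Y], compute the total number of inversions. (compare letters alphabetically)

There are 8 out-of-order pairs.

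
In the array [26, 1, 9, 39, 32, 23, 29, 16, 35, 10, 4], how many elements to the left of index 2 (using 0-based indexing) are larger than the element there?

The element at index 2 is 9.
Elements before it: 26, 1
Those larger than 9: 26

1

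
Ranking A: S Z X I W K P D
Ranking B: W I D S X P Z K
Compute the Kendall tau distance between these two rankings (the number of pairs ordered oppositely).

15 discordant pairs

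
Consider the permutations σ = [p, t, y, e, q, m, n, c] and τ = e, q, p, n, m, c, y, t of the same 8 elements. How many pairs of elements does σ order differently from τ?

14

Assign each item its position (1..8) in the first ordering, then rewrite the second ordering as that position sequence:
positions: p→1, t→2, y→3, e→4, q→5, m→6, n→7, c→8
second ordering as positions: [4, 5, 1, 7, 6, 8, 3, 2]
Discordant pairs = inversions in this position sequence.
4: 1, 3, 2 → 3
5: 1, 3, 2 → 3
1: 0
7: 6, 3, 2 → 3
6: 3, 2 → 2
8: 3, 2 → 2
3: 2 → 1
2: 0
Total: 3 + 3 + 0 + 3 + 2 + 2 + 1 + 0 = 14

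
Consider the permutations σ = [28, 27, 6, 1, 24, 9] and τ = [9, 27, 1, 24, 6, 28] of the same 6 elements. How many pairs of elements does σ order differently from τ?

11

Assign each item its position (1..6) in the first ordering, then rewrite the second ordering as that position sequence:
positions: 28→1, 27→2, 6→3, 1→4, 24→5, 9→6
second ordering as positions: [6, 2, 4, 5, 3, 1]
Discordant pairs = inversions in this position sequence.
6: 2, 4, 5, 3, 1 → 5
2: 1 → 1
4: 3, 1 → 2
5: 3, 1 → 2
3: 1 → 1
1: 0
Total: 5 + 1 + 2 + 2 + 1 + 0 = 11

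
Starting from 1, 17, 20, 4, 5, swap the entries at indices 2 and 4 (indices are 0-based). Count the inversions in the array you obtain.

3 inversions

Positions 2 and 4 hold 20 and 5; after swapping, the array is [1, 17, 5, 4, 20].
For each element, count later entries that are smaller:
1: 0
17: 2
5: 1
4: 0
20: 0
Sum: 0 + 2 + 1 + 0 + 0 = 3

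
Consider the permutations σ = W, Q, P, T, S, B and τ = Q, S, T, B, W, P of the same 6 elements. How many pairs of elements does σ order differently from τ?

8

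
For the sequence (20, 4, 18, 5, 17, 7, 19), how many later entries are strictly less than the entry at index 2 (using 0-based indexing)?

The element at index 2 is 18.
Elements after it: 5, 17, 7, 19
Those smaller than 18: 5, 17, 7

3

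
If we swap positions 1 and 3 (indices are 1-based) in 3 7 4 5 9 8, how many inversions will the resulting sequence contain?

4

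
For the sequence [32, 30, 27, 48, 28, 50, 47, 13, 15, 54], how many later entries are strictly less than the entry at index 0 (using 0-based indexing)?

The element at index 0 is 32.
Elements after it: 30, 27, 48, 28, 50, 47, 13, 15, 54
Those smaller than 32: 30, 27, 28, 13, 15

5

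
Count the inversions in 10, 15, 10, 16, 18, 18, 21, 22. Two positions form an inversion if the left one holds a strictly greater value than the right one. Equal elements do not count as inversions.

Element-by-element contributions:
10 → none → 0
15 → 10 → 1
10 → none → 0
16 → none → 0
18 → none → 0
18 → none → 0
21 → none → 0
22 → none → 0
Sum: 0 + 1 + 0 + 0 + 0 + 0 + 0 + 0 = 1

There is 1 out-of-order pair.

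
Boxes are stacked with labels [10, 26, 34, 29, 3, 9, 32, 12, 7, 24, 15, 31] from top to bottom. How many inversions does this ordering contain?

32

For each element, count later entries that are smaller:
10: 3
26: 6
34: 9
29: 6
3: 0
9: 1
32: 5
12: 1
7: 0
24: 1
15: 0
31: 0
Sum: 3 + 6 + 9 + 6 + 0 + 1 + 5 + 1 + 0 + 1 + 0 + 0 = 32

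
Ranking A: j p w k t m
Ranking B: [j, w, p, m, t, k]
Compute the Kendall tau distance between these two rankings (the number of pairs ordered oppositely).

4

Assign each item its position (1..6) in the first ordering, then rewrite the second ordering as that position sequence:
positions: j→1, p→2, w→3, k→4, t→5, m→6
second ordering as positions: [1, 3, 2, 6, 5, 4]
Discordant pairs = inversions in this position sequence.
1: 0
3: 2 → 1
2: 0
6: 5, 4 → 2
5: 4 → 1
4: 0
Total: 0 + 1 + 0 + 2 + 1 + 0 = 4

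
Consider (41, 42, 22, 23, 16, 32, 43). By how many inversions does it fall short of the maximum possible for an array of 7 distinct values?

11 inversions short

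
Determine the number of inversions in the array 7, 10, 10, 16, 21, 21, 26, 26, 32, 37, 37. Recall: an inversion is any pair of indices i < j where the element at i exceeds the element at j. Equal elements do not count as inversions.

0 inversions

Element-by-element contributions:
7: 0
10: 0
10: 0
16: 0
21: 0
21: 0
26: 0
26: 0
32: 0
37: 0
37: 0
Sum: 0 + 0 + 0 + 0 + 0 + 0 + 0 + 0 + 0 + 0 + 0 = 0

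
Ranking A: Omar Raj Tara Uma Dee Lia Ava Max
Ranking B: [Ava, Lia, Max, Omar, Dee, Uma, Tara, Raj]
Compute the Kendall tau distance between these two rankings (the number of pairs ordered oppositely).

Assign each item its position (1..8) in the first ordering, then rewrite the second ordering as that position sequence:
positions: Omar→1, Raj→2, Tara→3, Uma→4, Dee→5, Lia→6, Ava→7, Max→8
second ordering as positions: [7, 6, 8, 1, 5, 4, 3, 2]
Discordant pairs = inversions in this position sequence.
7: 6, 1, 5, 4, 3, 2 → 6
6: 1, 5, 4, 3, 2 → 5
8: 1, 5, 4, 3, 2 → 5
1: 0
5: 4, 3, 2 → 3
4: 3, 2 → 2
3: 2 → 1
2: 0
Total: 6 + 5 + 5 + 0 + 3 + 2 + 1 + 0 = 22

22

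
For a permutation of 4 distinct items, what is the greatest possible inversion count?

A reversed (strictly descending) arrangement makes every pair an inversion, giving C(4, 2) inversions.
C(4, 2) = 4·3/2 = 6

There are 6 inversions.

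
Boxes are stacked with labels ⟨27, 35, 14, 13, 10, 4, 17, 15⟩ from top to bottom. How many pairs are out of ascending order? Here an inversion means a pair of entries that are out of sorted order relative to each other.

Element-by-element contributions:
27: 6
35: 6
14: 3
13: 2
10: 1
4: 0
17: 1
15: 0
Sum: 6 + 6 + 3 + 2 + 1 + 0 + 1 + 0 = 19

There are 19 out-of-order pairs.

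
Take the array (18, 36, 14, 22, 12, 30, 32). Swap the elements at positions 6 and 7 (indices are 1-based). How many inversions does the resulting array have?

10 inversions

Positions 6 and 7 hold 30 and 32; after swapping, the array is [18, 36, 14, 22, 12, 32, 30].
Sweep left to right; for each value list the smaller values that follow it:
18 → 14, 12 → 2
36 → 14, 22, 12, 32, 30 → 5
14 → 12 → 1
22 → 12 → 1
12 → none → 0
32 → 30 → 1
30 → none → 0
Sum: 2 + 5 + 1 + 1 + 0 + 1 + 0 = 10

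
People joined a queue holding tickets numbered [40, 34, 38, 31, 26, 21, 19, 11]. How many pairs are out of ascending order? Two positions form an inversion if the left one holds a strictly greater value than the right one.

There are 27 inversions.

Sweep left to right; for each value list the smaller values that follow it:
40 → 34, 38, 31, 26, 21, 19, 11 → 7
34 → 31, 26, 21, 19, 11 → 5
38 → 31, 26, 21, 19, 11 → 5
31 → 26, 21, 19, 11 → 4
26 → 21, 19, 11 → 3
21 → 19, 11 → 2
19 → 11 → 1
11 → none → 0
Sum: 7 + 5 + 5 + 4 + 3 + 2 + 1 + 0 = 27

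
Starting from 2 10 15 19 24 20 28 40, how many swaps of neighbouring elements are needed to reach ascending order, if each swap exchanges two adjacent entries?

Each adjacent swap fixes exactly one inversion, so the minimum swap count equals the number of inversions.
Count inversions — for each element, later elements that are smaller:
2: none → 0
10: none → 0
15: none → 0
19: none → 0
24: 20 → 1
20: none → 0
28: none → 0
40: none → 0
Total inversions: 0 + 0 + 0 + 0 + 1 + 0 + 0 + 0 = 1

1 swap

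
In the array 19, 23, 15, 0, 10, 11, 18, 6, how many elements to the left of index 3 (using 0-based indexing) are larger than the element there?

3

The element at index 3 is 0.
Elements before it: 19, 23, 15
Those larger than 0: 19, 23, 15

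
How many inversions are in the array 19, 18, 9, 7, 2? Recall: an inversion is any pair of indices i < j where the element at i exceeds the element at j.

10 inversions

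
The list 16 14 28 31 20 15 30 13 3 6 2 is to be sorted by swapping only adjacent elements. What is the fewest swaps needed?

There are 41 adjacent swaps.

Minimum adjacent swaps = number of inversions (each swap of adjacent out-of-order elements removes one inversion and no swap can remove more).
Count inversions — for each element, later elements that are smaller:
16: 14, 15, 13, 3, 6, 2 → 6
14: 13, 3, 6, 2 → 4
28: 20, 15, 13, 3, 6, 2 → 6
31: 20, 15, 30, 13, 3, 6, 2 → 7
20: 15, 13, 3, 6, 2 → 5
15: 13, 3, 6, 2 → 4
30: 13, 3, 6, 2 → 4
13: 3, 6, 2 → 3
3: 2 → 1
6: 2 → 1
2: none → 0
Total inversions: 6 + 4 + 6 + 7 + 5 + 4 + 4 + 3 + 1 + 1 + 0 = 41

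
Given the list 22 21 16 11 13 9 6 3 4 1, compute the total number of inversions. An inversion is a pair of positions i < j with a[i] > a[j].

43 inversions

Element-by-element contributions:
22: 9
21: 8
16: 7
11: 5
13: 5
9: 4
6: 3
3: 1
4: 1
1: 0
Sum: 9 + 8 + 7 + 5 + 5 + 4 + 3 + 1 + 1 + 0 = 43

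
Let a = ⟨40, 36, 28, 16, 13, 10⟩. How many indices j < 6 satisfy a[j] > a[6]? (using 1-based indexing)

5

The element at index 6 is 10.
Elements before it: 40, 36, 28, 16, 13
Those larger than 10: 40, 36, 28, 16, 13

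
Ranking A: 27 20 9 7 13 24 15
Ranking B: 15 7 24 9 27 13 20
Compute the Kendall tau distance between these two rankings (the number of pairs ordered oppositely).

Assign each item its position (1..7) in the first ordering, then rewrite the second ordering as that position sequence:
positions: 27→1, 20→2, 9→3, 7→4, 13→5, 24→6, 15→7
second ordering as positions: [7, 4, 6, 3, 1, 5, 2]
Discordant pairs = inversions in this position sequence.
7: 4, 6, 3, 1, 5, 2 → 6
4: 3, 1, 2 → 3
6: 3, 1, 5, 2 → 4
3: 1, 2 → 2
1: 0
5: 2 → 1
2: 0
Total: 6 + 3 + 4 + 2 + 0 + 1 + 0 = 16

16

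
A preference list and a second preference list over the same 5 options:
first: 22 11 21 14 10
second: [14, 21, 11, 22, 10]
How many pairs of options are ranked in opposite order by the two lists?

6

Assign each item its position (1..5) in the first ordering, then rewrite the second ordering as that position sequence:
positions: 22→1, 11→2, 21→3, 14→4, 10→5
second ordering as positions: [4, 3, 2, 1, 5]
Discordant pairs = inversions in this position sequence.
4: 3, 2, 1 → 3
3: 2, 1 → 2
2: 1 → 1
1: 0
5: 0
Total: 3 + 2 + 1 + 0 + 0 = 6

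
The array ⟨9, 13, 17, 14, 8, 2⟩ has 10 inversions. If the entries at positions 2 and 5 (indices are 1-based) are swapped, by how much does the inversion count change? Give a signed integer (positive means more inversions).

-1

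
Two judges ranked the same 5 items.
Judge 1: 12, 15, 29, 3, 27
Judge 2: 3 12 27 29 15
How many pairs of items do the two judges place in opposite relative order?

Assign each item its position (1..5) in the first ordering, then rewrite the second ordering as that position sequence:
positions: 12→1, 15→2, 29→3, 3→4, 27→5
second ordering as positions: [4, 1, 5, 3, 2]
Discordant pairs = inversions in this position sequence.
4: 1, 3, 2 → 3
1: 0
5: 3, 2 → 2
3: 2 → 1
2: 0
Total: 3 + 0 + 2 + 1 + 0 = 6

6 discordant pairs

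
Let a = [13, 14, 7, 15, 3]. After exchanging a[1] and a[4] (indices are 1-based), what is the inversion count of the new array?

Positions 1 and 4 hold 13 and 15; after swapping, the array is [15, 14, 7, 13, 3].
Sweep left to right; for each value list the smaller values that follow it:
15 → 14, 7, 13, 3 → 4
14 → 7, 13, 3 → 3
7 → 3 → 1
13 → 3 → 1
3 → none → 0
Sum: 4 + 3 + 1 + 1 + 0 = 9

9 inversions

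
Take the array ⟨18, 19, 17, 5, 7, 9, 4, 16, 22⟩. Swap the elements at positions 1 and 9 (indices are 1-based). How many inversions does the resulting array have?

23 inversions

Positions 1 and 9 hold 18 and 22; after swapping, the array is [22, 19, 17, 5, 7, 9, 4, 16, 18].
Count, for each position, how many later elements it exceeds:
22 → 19, 17, 5, 7, 9, 4, 16, 18 → 8
19 → 17, 5, 7, 9, 4, 16, 18 → 7
17 → 5, 7, 9, 4, 16 → 5
5 → 4 → 1
7 → 4 → 1
9 → 4 → 1
4 → none → 0
16 → none → 0
18 → none → 0
Sum: 8 + 7 + 5 + 1 + 1 + 1 + 0 + 0 + 0 = 23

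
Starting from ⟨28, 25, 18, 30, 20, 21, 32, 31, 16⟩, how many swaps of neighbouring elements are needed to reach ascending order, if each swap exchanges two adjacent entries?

Minimum adjacent swaps = number of inversions (each swap of adjacent out-of-order elements removes one inversion and no swap can remove more).
Count inversions — for each element, later elements that are smaller:
28: 25, 18, 20, 21, 16 → 5
25: 18, 20, 21, 16 → 4
18: 16 → 1
30: 20, 21, 16 → 3
20: 16 → 1
21: 16 → 1
32: 31, 16 → 2
31: 16 → 1
16: none → 0
Total inversions: 5 + 4 + 1 + 3 + 1 + 1 + 2 + 1 + 0 = 18

18 adjacent swaps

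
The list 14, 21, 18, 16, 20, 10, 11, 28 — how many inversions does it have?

Inversions: 14

Element-by-element contributions:
14 → 10, 11 → 2
21 → 18, 16, 20, 10, 11 → 5
18 → 16, 10, 11 → 3
16 → 10, 11 → 2
20 → 10, 11 → 2
10 → none → 0
11 → none → 0
28 → none → 0
Sum: 2 + 5 + 3 + 2 + 2 + 0 + 0 + 0 = 14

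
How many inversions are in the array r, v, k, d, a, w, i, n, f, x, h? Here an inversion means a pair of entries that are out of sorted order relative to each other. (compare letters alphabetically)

29 out-of-order pairs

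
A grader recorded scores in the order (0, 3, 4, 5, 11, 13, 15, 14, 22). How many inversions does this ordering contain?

Out-of-order pairs: 1

Sweep left to right; for each value list the smaller values that follow it:
0 → none → 0
3 → none → 0
4 → none → 0
5 → none → 0
11 → none → 0
13 → none → 0
15 → 14 → 1
14 → none → 0
22 → none → 0
Sum: 0 + 0 + 0 + 0 + 0 + 0 + 1 + 0 + 0 = 1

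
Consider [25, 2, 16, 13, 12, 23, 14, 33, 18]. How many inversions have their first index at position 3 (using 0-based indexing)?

1

The element at index 3 is 13.
Elements after it: 12, 23, 14, 33, 18
Those smaller than 13: 12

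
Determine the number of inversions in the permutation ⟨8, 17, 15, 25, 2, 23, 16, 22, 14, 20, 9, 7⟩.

Count, for each position, how many later elements it exceeds:
8: 2
17: 6
15: 4
25: 8
2: 0
23: 6
16: 3
22: 4
14: 2
20: 2
9: 1
7: 0
Sum: 2 + 6 + 4 + 8 + 0 + 6 + 3 + 4 + 2 + 2 + 1 + 0 = 38

38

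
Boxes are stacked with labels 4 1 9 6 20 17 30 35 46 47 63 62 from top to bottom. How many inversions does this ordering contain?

Sweep left to right; for each value list the smaller values that follow it:
4: 1
1: 0
9: 1
6: 0
20: 1
17: 0
30: 0
35: 0
46: 0
47: 0
63: 1
62: 0
Sum: 1 + 0 + 1 + 0 + 1 + 0 + 0 + 0 + 0 + 0 + 1 + 0 = 4

4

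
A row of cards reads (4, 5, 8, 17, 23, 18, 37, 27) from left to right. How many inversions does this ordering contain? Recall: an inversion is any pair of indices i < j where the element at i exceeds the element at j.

Sweep left to right; for each value list the smaller values that follow it:
4: 0
5: 0
8: 0
17: 0
23: 1
18: 0
37: 1
27: 0
Sum: 0 + 0 + 0 + 0 + 1 + 0 + 1 + 0 = 2

2 inversions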